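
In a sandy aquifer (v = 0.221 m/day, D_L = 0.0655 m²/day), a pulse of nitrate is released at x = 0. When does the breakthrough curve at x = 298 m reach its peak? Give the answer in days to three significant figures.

1350 days

For the 1D instantaneous-source solution, setting ∂C/∂t = 0 at fixed x gives v²t² + 2Dt − x² = 0, so t = (√(D² + v²x²) − D)/v².
√(D² + v²x²) = √(0.0655² + 0.221² × 298²) = 65.86; v² = 0.048841.
t = (65.86 − 0.0655)/0.048841 = 1350 days (vs. the pure-advection estimate x/v = 1350 d).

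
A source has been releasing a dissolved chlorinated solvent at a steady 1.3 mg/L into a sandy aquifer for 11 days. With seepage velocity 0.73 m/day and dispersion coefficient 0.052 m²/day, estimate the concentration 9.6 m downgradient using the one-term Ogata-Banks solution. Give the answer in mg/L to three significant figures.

0.0924 mg/L

For a continuous step input, C/C₀ ≈ ½·erfc((x−vt)/(2√(Dt))).
vt = 0.73 × 11 = 8.03 m and 2√(Dt) = 2√(0.052 × 11) = 1.513 m.
Argument (x−vt)/(2√(Dt)) = (9.6 − 8.03)/1.513 = 1.038; ½·erfc(1.038) = 0.07106.
C = 1.3 × 0.07106 = 0.0924 mg/L.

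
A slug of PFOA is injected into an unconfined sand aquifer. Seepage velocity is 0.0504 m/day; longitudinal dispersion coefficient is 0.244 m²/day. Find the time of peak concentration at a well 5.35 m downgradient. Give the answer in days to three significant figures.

For the 1D instantaneous-source solution, setting ∂C/∂t = 0 at fixed x gives v²t² + 2Dt − x² = 0, so t = (√(D² + v²x²) − D)/v².
√(D² + v²x²) = √(0.244² + 0.0504² × 5.35²) = 0.3637; v² = 0.00254016.
t = (0.3637 − 0.244)/0.00254016 = 47.1 days (vs. the pure-advection estimate x/v = 106 d).

47.1 days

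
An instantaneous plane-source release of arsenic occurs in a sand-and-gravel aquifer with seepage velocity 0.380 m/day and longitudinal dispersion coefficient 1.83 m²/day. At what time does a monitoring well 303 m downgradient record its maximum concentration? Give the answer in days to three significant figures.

785 days

For the 1D instantaneous-source solution, setting ∂C/∂t = 0 at fixed x gives v²t² + 2Dt − x² = 0, so t = (√(D² + v²x²) − D)/v².
√(D² + v²x²) = √(1.83² + 0.380² × 303²) = 115.2; v² = 0.1444.
t = (115.2 − 1.83)/0.1444 = 785 days (vs. the pure-advection estimate x/v = 797 d).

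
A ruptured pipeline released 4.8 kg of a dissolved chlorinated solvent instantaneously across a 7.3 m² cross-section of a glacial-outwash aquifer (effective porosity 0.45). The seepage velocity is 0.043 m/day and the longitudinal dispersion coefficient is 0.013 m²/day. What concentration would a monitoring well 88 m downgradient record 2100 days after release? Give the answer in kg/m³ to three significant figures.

For an instantaneous plane source, C(x,t) = M/(n_e·A·√(4πDt)) · exp(−(x−vt)²/(4Dt)), with n_e·A the pore (flow) area.
Plume center vt = 0.043 × 2100 = 90.3 m, so the well at 88 m is 2.3 m upgradient of the peak.
√(4πDt) = 18.52 m, giving peak height M/(n_e·A·√(4πDt)) = 4.8/(0.45 × 7.3 × 18.52) = 0.07890 kg/m³.
(x−vt)²/(4Dt) = (-2.3)²/(4 × 0.013 × 2100) = 0.04844; exp(−0.04844) = 0.9527.
C = 0.07890 × 0.9527 = 0.0752 kg/m³.

0.0752 kg/m³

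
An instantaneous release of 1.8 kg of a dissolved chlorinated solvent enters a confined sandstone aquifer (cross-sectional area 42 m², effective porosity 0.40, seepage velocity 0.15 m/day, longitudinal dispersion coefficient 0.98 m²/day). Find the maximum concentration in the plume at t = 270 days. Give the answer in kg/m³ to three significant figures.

0.00186 kg/m³

The peak of an instantaneous 1D plume sits at x = vt; there the Gaussian factor is 1 and C_max = M/(n_e·A·√(4πDt)), where n_e·A is the pore area the mass is dissolved in.
√(4πDt) = √(4π × 0.98 × 270) = 57.66 m, so C_max = 1.8/(0.40 × 42 × 57.66) = 0.00186 kg/m³.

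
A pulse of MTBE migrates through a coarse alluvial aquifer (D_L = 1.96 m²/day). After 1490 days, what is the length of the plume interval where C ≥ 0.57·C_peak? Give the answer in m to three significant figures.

The plume is Gaussian with σ = √(2Dt) = √(2 × 1.96 × 1490) = 76.43 m.
C/C_peak = exp(−Δx²/(2σ²)) = 0.57 ⇒ Δx = σ·√(−2 ln 0.57) = 76.43 × 1.060 = 81.02 m.
Width = 2Δx = 162 m.

162 m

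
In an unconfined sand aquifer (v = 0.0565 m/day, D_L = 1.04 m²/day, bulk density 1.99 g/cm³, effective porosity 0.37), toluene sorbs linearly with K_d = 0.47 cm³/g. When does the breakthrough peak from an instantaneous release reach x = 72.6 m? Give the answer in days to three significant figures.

3530 days

Retardation factor R = 1 + ρ_b·K_d/n = 1 + 1.99 × 0.47/0.37 = 3.528.
Sorption retards both mechanisms: v_R = v/R = 0.01601 m/day, D_R = D/R = 0.2948 m²/day.
Peak time from v_R²t² + 2D_R t − x² = 0: t = (√(D_R² + v_R²x²) − D_R)/v_R².
√(D_R² + v_R²x²) = √(0.2948² + 0.01601² × 72.6²) = 1.199; v_R² = 0.0002563.
t = (1.199 − 0.2948)/0.0002563 = 3530 days.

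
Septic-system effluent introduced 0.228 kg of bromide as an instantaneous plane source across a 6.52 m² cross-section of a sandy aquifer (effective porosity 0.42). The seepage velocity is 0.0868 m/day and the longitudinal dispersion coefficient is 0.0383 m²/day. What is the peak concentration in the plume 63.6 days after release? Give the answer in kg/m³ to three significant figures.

The peak of an instantaneous 1D plume sits at x = vt; there the Gaussian factor is 1 and C_max = M/(n_e·A·√(4πDt)), where n_e·A is the pore area the mass is dissolved in.
√(4πDt) = √(4π × 0.0383 × 63.6) = 5.533 m, so C_max = 0.228/(0.42 × 6.52 × 5.533) = 0.0150 kg/m³.

0.0150 kg/m³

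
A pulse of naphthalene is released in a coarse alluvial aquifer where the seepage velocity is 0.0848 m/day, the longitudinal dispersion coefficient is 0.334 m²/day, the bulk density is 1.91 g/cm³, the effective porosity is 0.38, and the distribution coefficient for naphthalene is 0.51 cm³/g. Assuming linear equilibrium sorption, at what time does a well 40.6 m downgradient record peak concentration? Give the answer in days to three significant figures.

1550 days

Retardation factor R = 1 + ρ_b·K_d/n = 1 + 1.91 × 0.51/0.38 = 3.563.
Sorption retards both mechanisms: v_R = v/R = 0.02380 m/day, D_R = D/R = 0.09374 m²/day.
Peak time from v_R²t² + 2D_R t − x² = 0: t = (√(D_R² + v_R²x²) − D_R)/v_R².
√(D_R² + v_R²x²) = √(0.09374² + 0.02380² × 40.6²) = 0.9708; v_R² = 0.0005664.
t = (0.9708 − 0.09374)/0.0005664 = 1550 days.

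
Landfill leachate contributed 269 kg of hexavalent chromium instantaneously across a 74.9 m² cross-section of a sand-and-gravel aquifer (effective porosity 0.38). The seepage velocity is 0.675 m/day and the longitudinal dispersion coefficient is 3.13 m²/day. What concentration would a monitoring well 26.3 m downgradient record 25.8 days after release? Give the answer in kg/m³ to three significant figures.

For an instantaneous plane source, C(x,t) = M/(n_e·A·√(4πDt)) · exp(−(x−vt)²/(4Dt)), with n_e·A the pore (flow) area.
Plume center vt = 0.675 × 25.8 = 17.415 m, so the well at 26.3 m is 8.885 m downgradient of the peak.
√(4πDt) = 31.86 m, giving peak height M/(n_e·A·√(4πDt)) = 269/(0.38 × 74.9 × 31.86) = 0.2966 kg/m³.
(x−vt)²/(4Dt) = (8.885)²/(4 × 3.13 × 25.8) = 0.2444; exp(−0.2444) = 0.7832.
C = 0.2966 × 0.7832 = 0.232 kg/m³.

0.232 kg/m³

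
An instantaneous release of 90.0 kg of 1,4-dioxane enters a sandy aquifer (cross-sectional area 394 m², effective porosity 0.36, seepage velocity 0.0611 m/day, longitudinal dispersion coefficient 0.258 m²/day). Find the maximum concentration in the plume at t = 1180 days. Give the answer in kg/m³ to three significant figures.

The peak of an instantaneous 1D plume sits at x = vt; there the Gaussian factor is 1 and C_max = M/(n_e·A·√(4πDt)), where n_e·A is the pore area the mass is dissolved in.
√(4πDt) = √(4π × 0.258 × 1180) = 61.85 m, so C_max = 90.0/(0.36 × 394 × 61.85) = 0.0103 kg/m³.

0.0103 kg/m³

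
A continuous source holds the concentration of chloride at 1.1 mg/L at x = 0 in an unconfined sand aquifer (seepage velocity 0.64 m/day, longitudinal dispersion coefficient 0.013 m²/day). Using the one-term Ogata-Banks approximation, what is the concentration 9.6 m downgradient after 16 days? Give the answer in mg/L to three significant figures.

0.923 mg/L

For a continuous step input, C/C₀ ≈ ½·erfc((x−vt)/(2√(Dt))).
vt = 0.64 × 16 = 10.24 m and 2√(Dt) = 2√(0.013 × 16) = 0.9121 m.
Argument (x−vt)/(2√(Dt)) = (9.6 − 10.24)/0.9121 = -0.7017; ½·erfc(-0.7017) = 0.8395.
C = 1.1 × 0.8395 = 0.923 mg/L.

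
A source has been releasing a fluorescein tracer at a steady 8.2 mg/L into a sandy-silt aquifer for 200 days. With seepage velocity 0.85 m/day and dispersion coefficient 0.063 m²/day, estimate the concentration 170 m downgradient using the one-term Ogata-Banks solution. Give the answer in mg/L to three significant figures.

For a continuous step input, C/C₀ ≈ ½·erfc((x−vt)/(2√(Dt))).
vt = 0.85 × 200 = 170 m and 2√(Dt) = 2√(0.063 × 200) = 7.099 m.
Argument (x−vt)/(2√(Dt)) = (170 − 170)/7.099 = 0; ½·erfc(0) = 0.5000.
C = 8.2 × 0.5000 = 4.10 mg/L.

4.10 mg/L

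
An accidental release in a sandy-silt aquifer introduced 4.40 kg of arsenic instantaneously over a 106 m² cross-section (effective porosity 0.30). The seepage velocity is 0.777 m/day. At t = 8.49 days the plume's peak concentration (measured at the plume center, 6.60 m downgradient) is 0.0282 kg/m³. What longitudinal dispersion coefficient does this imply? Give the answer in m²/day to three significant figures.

0.226 m²/day

At the plume center C_max = M/(n_e·A·√(4πDt)), so D = M²/(4πt·(n_e·A·C_max)²).
n_e·A·C_max = 0.30 × 106 × 0.0282 = 0.8968 kg/m.
D = 4.40²/(4π × 8.49 × 0.8968²) = 0.226 m²/day.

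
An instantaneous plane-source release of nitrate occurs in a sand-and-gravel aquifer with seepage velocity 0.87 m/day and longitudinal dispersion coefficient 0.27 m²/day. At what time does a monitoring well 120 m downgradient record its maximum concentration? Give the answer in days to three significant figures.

138 days

For the 1D instantaneous-source solution, setting ∂C/∂t = 0 at fixed x gives v²t² + 2Dt − x² = 0, so t = (√(D² + v²x²) − D)/v².
√(D² + v²x²) = √(0.27² + 0.87² × 120²) = 104.4; v² = 0.7569.
t = (104.4 − 0.27)/0.7569 = 138 days (vs. the pure-advection estimate x/v = 138 d).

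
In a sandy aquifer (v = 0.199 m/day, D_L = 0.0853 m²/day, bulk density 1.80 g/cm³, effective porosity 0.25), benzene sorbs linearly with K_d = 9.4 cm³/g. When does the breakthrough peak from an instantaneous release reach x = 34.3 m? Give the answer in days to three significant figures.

11700 days

Retardation factor R = 1 + ρ_b·K_d/n = 1 + 1.80 × 9.4/0.25 = 68.68.
Sorption retards both mechanisms: v_R = v/R = 0.002897 m/day, D_R = D/R = 0.001242 m²/day.
Peak time from v_R²t² + 2D_R t − x² = 0: t = (√(D_R² + v_R²x²) − D_R)/v_R².
√(D_R² + v_R²x²) = √(0.001242² + 0.002897² × 34.3²) = 0.09937; v_R² = 8.393e-06.
t = (0.09937 − 0.001242)/8.393e-06 = 11700 days.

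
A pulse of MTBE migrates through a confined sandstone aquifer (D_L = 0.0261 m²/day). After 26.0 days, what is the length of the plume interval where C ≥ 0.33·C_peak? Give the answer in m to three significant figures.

The plume is Gaussian with σ = √(2Dt) = √(2 × 0.0261 × 26.0) = 1.165 m.
C/C_peak = exp(−Δx²/(2σ²)) = 0.33 ⇒ Δx = σ·√(−2 ln 0.33) = 1.165 × 1.489 = 1.735 m.
Width = 2Δx = 3.47 m.

3.47 m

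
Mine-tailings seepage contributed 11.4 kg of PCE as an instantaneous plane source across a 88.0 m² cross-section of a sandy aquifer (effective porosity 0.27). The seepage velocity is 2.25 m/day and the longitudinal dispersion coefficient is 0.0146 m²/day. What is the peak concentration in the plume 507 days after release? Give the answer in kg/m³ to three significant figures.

The peak of an instantaneous 1D plume sits at x = vt; there the Gaussian factor is 1 and C_max = M/(n_e·A·√(4πDt)), where n_e·A is the pore area the mass is dissolved in.
√(4πDt) = √(4π × 0.0146 × 507) = 9.645 m, so C_max = 11.4/(0.27 × 88.0 × 9.645) = 0.0497 kg/m³.

0.0497 kg/m³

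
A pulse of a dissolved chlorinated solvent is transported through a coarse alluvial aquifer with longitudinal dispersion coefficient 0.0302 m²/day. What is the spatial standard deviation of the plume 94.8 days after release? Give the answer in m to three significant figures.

2.39 m

Dispersive spreading gives a Gaussian with σ² = 2Dt; advection only shifts the center.
σ = √(2 × 0.0302 × 94.8) = 2.39 m.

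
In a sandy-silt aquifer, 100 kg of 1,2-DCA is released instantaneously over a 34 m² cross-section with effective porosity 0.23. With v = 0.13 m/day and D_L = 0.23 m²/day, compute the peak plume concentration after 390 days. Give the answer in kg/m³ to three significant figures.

0.381 kg/m³

The peak of an instantaneous 1D plume sits at x = vt; there the Gaussian factor is 1 and C_max = M/(n_e·A·√(4πDt)), where n_e·A is the pore area the mass is dissolved in.
√(4πDt) = √(4π × 0.23 × 390) = 33.57 m, so C_max = 100/(0.23 × 34 × 33.57) = 0.381 kg/m³.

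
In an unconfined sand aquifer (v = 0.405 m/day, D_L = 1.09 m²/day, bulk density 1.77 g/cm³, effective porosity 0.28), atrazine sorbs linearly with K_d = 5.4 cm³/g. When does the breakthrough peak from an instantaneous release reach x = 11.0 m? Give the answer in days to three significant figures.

749 days

Retardation factor R = 1 + ρ_b·K_d/n = 1 + 1.77 × 5.4/0.28 = 35.14.
Sorption retards both mechanisms: v_R = v/R = 0.01153 m/day, D_R = D/R = 0.03102 m²/day.
Peak time from v_R²t² + 2D_R t − x² = 0: t = (√(D_R² + v_R²x²) − D_R)/v_R².
√(D_R² + v_R²x²) = √(0.03102² + 0.01153² × 11.0²) = 0.1306; v_R² = 0.0001329.
t = (0.1306 − 0.03102)/0.0001329 = 749 days.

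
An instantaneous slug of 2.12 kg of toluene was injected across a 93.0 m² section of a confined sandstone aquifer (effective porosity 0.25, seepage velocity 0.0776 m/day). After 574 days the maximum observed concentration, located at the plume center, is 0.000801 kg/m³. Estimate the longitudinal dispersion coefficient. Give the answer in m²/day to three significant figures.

At the plume center C_max = M/(n_e·A·√(4πDt)), so D = M²/(4πt·(n_e·A·C_max)²).
n_e·A·C_max = 0.25 × 93.0 × 0.000801 = 0.01862 kg/m.
D = 2.12²/(4π × 574 × 0.01862²) = 1.80 m²/day.

1.80 m²/day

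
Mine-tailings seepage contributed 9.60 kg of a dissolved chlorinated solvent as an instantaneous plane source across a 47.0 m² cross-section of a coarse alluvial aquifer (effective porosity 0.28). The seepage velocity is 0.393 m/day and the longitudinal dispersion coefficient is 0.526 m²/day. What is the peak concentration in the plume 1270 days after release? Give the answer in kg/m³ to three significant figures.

0.00796 kg/m³

The peak of an instantaneous 1D plume sits at x = vt; there the Gaussian factor is 1 and C_max = M/(n_e·A·√(4πDt)), where n_e·A is the pore area the mass is dissolved in.
√(4πDt) = √(4π × 0.526 × 1270) = 91.62 m, so C_max = 9.60/(0.28 × 47.0 × 91.62) = 0.00796 kg/m³.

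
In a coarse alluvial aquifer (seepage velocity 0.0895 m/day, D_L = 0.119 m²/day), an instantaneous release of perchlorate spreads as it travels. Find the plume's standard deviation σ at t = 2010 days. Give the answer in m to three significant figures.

21.9 m

Dispersive spreading gives a Gaussian with σ² = 2Dt; advection only shifts the center.
σ = √(2 × 0.119 × 2010) = 21.9 m.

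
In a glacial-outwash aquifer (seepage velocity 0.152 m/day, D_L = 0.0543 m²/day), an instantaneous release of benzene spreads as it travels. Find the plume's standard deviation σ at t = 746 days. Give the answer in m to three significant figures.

Dispersive spreading gives a Gaussian with σ² = 2Dt; advection only shifts the center.
σ = √(2 × 0.0543 × 746) = 9.00 m.

9.00 m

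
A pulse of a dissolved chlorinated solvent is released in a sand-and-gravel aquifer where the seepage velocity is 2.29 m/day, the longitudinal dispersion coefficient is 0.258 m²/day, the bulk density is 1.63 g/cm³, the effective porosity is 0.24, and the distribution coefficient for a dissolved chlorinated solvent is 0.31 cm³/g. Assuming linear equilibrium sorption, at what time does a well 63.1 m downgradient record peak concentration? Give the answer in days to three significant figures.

Retardation factor R = 1 + ρ_b·K_d/n = 1 + 1.63 × 0.31/0.24 = 3.105.
Sorption retards both mechanisms: v_R = v/R = 0.7375 m/day, D_R = D/R = 0.08309 m²/day.
Peak time from v_R²t² + 2D_R t − x² = 0: t = (√(D_R² + v_R²x²) − D_R)/v_R².
√(D_R² + v_R²x²) = √(0.08309² + 0.7375² × 63.1²) = 46.54; v_R² = 0.5439.
t = (46.54 − 0.08309)/0.5439 = 85.4 days.

85.4 days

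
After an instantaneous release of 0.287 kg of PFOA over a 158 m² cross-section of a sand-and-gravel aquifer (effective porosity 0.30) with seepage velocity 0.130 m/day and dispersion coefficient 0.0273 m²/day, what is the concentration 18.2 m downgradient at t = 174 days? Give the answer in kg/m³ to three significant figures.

0.000280 kg/m³

For an instantaneous plane source, C(x,t) = M/(n_e·A·√(4πDt)) · exp(−(x−vt)²/(4Dt)), with n_e·A the pore (flow) area.
Plume center vt = 0.130 × 174 = 22.62 m, so the well at 18.2 m is 4.42 m upgradient of the peak.
√(4πDt) = 7.726 m, giving peak height M/(n_e·A·√(4πDt)) = 0.287/(0.30 × 158 × 7.726) = 0.0007837 kg/m³.
(x−vt)²/(4Dt) = (-4.42)²/(4 × 0.0273 × 174) = 1.028; exp(−1.028) = 0.3577.
C = 0.0007837 × 0.3577 = 0.000280 kg/m³.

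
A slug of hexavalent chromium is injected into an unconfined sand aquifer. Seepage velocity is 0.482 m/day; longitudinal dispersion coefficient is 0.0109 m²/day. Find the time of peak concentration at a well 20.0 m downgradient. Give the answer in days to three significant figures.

For the 1D instantaneous-source solution, setting ∂C/∂t = 0 at fixed x gives v²t² + 2Dt − x² = 0, so t = (√(D² + v²x²) − D)/v².
√(D² + v²x²) = √(0.0109² + 0.482² × 20.0²) = 9.640; v² = 0.232324.
t = (9.640 − 0.0109)/0.232324 = 41.4 days (vs. the pure-advection estimate x/v = 41.5 d).

41.4 days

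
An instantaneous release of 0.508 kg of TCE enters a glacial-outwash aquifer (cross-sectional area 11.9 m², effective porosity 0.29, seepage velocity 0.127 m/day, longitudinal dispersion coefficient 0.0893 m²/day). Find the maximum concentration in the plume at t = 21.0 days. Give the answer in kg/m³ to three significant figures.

The peak of an instantaneous 1D plume sits at x = vt; there the Gaussian factor is 1 and C_max = M/(n_e·A·√(4πDt)), where n_e·A is the pore area the mass is dissolved in.
√(4πDt) = √(4π × 0.0893 × 21.0) = 4.854 m, so C_max = 0.508/(0.29 × 11.9 × 4.854) = 0.0303 kg/m³.

0.0303 kg/m³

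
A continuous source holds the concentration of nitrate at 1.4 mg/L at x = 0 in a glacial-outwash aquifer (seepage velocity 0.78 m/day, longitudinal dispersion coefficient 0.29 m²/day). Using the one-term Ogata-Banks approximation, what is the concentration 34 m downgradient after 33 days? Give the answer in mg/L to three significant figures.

0.0413 mg/L

For a continuous step input, C/C₀ ≈ ½·erfc((x−vt)/(2√(Dt))).
vt = 0.78 × 33 = 25.74 m and 2√(Dt) = 2√(0.29 × 33) = 6.187 m.
Argument (x−vt)/(2√(Dt)) = (34 − 25.74)/6.187 = 1.335; ½·erfc(1.335) = 0.02951.
C = 1.4 × 0.02951 = 0.0413 mg/L.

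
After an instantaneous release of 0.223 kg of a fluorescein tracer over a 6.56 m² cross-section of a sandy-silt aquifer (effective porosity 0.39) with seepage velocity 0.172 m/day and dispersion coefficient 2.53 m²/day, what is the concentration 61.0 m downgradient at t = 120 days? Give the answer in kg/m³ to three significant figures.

For an instantaneous plane source, C(x,t) = M/(n_e·A·√(4πDt)) · exp(−(x−vt)²/(4Dt)), with n_e·A the pore (flow) area.
Plume center vt = 0.172 × 120 = 20.64 m, so the well at 61.0 m is 40.36 m downgradient of the peak.
√(4πDt) = 61.77 m, giving peak height M/(n_e·A·√(4πDt)) = 0.223/(0.39 × 6.56 × 61.77) = 0.001411 kg/m³.
(x−vt)²/(4Dt) = (40.36)²/(4 × 2.53 × 120) = 1.341; exp(−1.341) = 0.2616.
C = 0.001411 × 0.2616 = 0.000369 kg/m³.

0.000369 kg/m³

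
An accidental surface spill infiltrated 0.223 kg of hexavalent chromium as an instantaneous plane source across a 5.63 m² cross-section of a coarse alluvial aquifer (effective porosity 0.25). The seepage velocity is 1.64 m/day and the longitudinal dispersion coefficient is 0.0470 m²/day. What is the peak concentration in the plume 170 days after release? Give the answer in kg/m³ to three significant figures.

0.0158 kg/m³

The peak of an instantaneous 1D plume sits at x = vt; there the Gaussian factor is 1 and C_max = M/(n_e·A·√(4πDt)), where n_e·A is the pore area the mass is dissolved in.
√(4πDt) = √(4π × 0.0470 × 170) = 10.02 m, so C_max = 0.223/(0.25 × 5.63 × 10.02) = 0.0158 kg/m³.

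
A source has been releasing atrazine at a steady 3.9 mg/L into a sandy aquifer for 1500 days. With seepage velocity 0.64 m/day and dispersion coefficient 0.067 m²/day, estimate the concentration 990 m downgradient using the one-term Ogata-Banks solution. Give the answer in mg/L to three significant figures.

0.0670 mg/L

For a continuous step input, C/C₀ ≈ ½·erfc((x−vt)/(2√(Dt))).
vt = 0.64 × 1500 = 960 m and 2√(Dt) = 2√(0.067 × 1500) = 20.05 m.
Argument (x−vt)/(2√(Dt)) = (990 − 960)/20.05 = 1.496; ½·erfc(1.496) = 0.01719.
C = 3.9 × 0.01719 = 0.0670 mg/L.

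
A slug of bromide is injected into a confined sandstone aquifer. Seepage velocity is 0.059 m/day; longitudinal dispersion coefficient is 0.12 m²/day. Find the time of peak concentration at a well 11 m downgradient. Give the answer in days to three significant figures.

For the 1D instantaneous-source solution, setting ∂C/∂t = 0 at fixed x gives v²t² + 2Dt − x² = 0, so t = (√(D² + v²x²) − D)/v².
√(D² + v²x²) = √(0.12² + 0.059² × 11²) = 0.6600; v² = 0.003481.
t = (0.6600 − 0.12)/0.003481 = 155 days (vs. the pure-advection estimate x/v = 186 d).

155 days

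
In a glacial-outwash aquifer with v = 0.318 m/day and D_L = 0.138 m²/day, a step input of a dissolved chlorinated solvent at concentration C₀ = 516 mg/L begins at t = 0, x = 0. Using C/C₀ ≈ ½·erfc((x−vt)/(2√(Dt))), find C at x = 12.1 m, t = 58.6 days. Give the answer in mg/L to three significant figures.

For a continuous step input, C/C₀ ≈ ½·erfc((x−vt)/(2√(Dt))).
vt = 0.318 × 58.6 = 18.6348 m and 2√(Dt) = 2√(0.138 × 58.6) = 5.687 m.
Argument (x−vt)/(2√(Dt)) = (12.1 − 18.6348)/5.687 = -1.149; ½·erfc(-1.149) = 0.9479.
C = 516 × 0.9479 = 489 mg/L.

489 mg/L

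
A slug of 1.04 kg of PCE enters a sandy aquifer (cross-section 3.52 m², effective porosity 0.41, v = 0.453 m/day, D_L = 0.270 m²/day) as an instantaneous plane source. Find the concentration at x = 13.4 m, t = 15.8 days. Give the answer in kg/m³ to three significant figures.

For an instantaneous plane source, C(x,t) = M/(n_e·A·√(4πDt)) · exp(−(x−vt)²/(4Dt)), with n_e·A the pore (flow) area.
Plume center vt = 0.453 × 15.8 = 7.1574 m, so the well at 13.4 m is 6.2426 m downgradient of the peak.
√(4πDt) = 7.322 m, giving peak height M/(n_e·A·√(4πDt)) = 1.04/(0.41 × 3.52 × 7.322) = 0.09842 kg/m³.
(x−vt)²/(4Dt) = (6.2426)²/(4 × 0.270 × 15.8) = 2.284; exp(−2.284) = 0.1019.
C = 0.09842 × 0.1019 = 0.0100 kg/m³.

0.0100 kg/m³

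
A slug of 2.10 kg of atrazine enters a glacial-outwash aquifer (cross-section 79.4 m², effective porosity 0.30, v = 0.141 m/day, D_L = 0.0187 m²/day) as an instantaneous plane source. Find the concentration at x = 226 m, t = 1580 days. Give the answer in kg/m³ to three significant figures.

0.00419 kg/m³

For an instantaneous plane source, C(x,t) = M/(n_e·A·√(4πDt)) · exp(−(x−vt)²/(4Dt)), with n_e·A the pore (flow) area.
Plume center vt = 0.141 × 1580 = 222.78 m, so the well at 226 m is 3.22 m downgradient of the peak.
√(4πDt) = 19.27 m, giving peak height M/(n_e·A·√(4πDt)) = 2.10/(0.30 × 79.4 × 19.27) = 0.004575 kg/m³.
(x−vt)²/(4Dt) = (3.22)²/(4 × 0.0187 × 1580) = 0.08773; exp(−0.08773) = 0.9160.
C = 0.004575 × 0.9160 = 0.00419 kg/m³.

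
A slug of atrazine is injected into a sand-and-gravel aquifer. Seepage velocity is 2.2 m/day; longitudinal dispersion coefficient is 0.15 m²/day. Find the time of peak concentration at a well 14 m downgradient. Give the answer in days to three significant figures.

6.33 days

For the 1D instantaneous-source solution, setting ∂C/∂t = 0 at fixed x gives v²t² + 2Dt − x² = 0, so t = (√(D² + v²x²) − D)/v².
√(D² + v²x²) = √(0.15² + 2.2² × 14²) = 30.80; v² = 4.84.
t = (30.80 − 0.15)/4.84 = 6.33 days (vs. the pure-advection estimate x/v = 6.36 d).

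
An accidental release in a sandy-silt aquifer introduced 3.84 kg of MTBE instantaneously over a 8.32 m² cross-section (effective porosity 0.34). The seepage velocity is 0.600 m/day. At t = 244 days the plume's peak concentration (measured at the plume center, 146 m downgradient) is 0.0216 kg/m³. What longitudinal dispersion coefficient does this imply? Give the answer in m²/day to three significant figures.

At the plume center C_max = M/(n_e·A·√(4πDt)), so D = M²/(4πt·(n_e·A·C_max)²).
n_e·A·C_max = 0.34 × 8.32 × 0.0216 = 0.06110 kg/m.
D = 3.84²/(4π × 244 × 0.06110²) = 1.29 m²/day.

1.29 m²/day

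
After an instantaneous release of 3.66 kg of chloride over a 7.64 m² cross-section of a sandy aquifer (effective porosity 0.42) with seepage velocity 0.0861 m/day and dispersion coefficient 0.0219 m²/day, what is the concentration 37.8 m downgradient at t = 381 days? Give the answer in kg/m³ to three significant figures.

For an instantaneous plane source, C(x,t) = M/(n_e·A·√(4πDt)) · exp(−(x−vt)²/(4Dt)), with n_e·A the pore (flow) area.
Plume center vt = 0.0861 × 381 = 32.8041 m, so the well at 37.8 m is 4.9959 m downgradient of the peak.
√(4πDt) = 10.24 m, giving peak height M/(n_e·A·√(4πDt)) = 3.66/(0.42 × 7.64 × 10.24) = 0.1114 kg/m³.
(x−vt)²/(4Dt) = (4.9959)²/(4 × 0.0219 × 381) = 0.7478; exp(−0.7478) = 0.4734.
C = 0.1114 × 0.4734 = 0.0527 kg/m³.

0.0527 kg/m³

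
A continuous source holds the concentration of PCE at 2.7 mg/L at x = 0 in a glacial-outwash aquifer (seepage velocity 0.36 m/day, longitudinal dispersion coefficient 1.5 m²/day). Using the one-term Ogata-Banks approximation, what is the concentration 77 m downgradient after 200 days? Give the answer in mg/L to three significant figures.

1.13 mg/L

For a continuous step input, C/C₀ ≈ ½·erfc((x−vt)/(2√(Dt))).
vt = 0.36 × 200 = 72 m and 2√(Dt) = 2√(1.5 × 200) = 34.64 m.
Argument (x−vt)/(2√(Dt)) = (77 − 72)/34.64 = 0.1443; ½·erfc(0.1443) = 0.4191.
C = 2.7 × 0.4191 = 1.13 mg/L.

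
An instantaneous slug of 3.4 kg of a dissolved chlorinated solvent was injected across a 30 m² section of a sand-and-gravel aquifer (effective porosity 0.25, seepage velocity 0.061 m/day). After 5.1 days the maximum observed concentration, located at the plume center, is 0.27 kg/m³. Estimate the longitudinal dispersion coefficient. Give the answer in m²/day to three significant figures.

0.0440 m²/day

At the plume center C_max = M/(n_e·A·√(4πDt)), so D = M²/(4πt·(n_e·A·C_max)²).
n_e·A·C_max = 0.25 × 30 × 0.27 = 2.025 kg/m.
D = 3.4²/(4π × 5.1 × 2.025²) = 0.0440 m²/day.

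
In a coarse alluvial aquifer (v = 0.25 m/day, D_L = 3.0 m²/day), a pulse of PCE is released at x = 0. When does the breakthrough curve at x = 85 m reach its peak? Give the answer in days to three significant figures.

For the 1D instantaneous-source solution, setting ∂C/∂t = 0 at fixed x gives v²t² + 2Dt − x² = 0, so t = (√(D² + v²x²) − D)/v².
√(D² + v²x²) = √(3.0² + 0.25² × 85²) = 21.46; v² = 0.0625.
t = (21.46 − 3.0)/0.0625 = 295 days (vs. the pure-advection estimate x/v = 340 d).

295 days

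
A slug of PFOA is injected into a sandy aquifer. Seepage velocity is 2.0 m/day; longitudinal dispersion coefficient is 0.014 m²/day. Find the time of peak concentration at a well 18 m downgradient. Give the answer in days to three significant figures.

9.00 days

For the 1D instantaneous-source solution, setting ∂C/∂t = 0 at fixed x gives v²t² + 2Dt − x² = 0, so t = (√(D² + v²x²) − D)/v².
√(D² + v²x²) = √(0.014² + 2.0² × 18²) = 36.00; v² = 4.
t = (36.00 − 0.014)/4 = 9.00 days (vs. the pure-advection estimate x/v = 9.00 d).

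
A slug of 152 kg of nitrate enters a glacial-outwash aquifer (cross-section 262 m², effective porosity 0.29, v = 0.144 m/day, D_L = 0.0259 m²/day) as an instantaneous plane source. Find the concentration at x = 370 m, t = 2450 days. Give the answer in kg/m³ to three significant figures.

0.0221 kg/m³

For an instantaneous plane source, C(x,t) = M/(n_e·A·√(4πDt)) · exp(−(x−vt)²/(4Dt)), with n_e·A the pore (flow) area.
Plume center vt = 0.144 × 2450 = 352.8 m, so the well at 370 m is 17.2 m downgradient of the peak.
√(4πDt) = 28.24 m, giving peak height M/(n_e·A·√(4πDt)) = 152/(0.29 × 262 × 28.24) = 0.07084 kg/m³.
(x−vt)²/(4Dt) = (17.2)²/(4 × 0.0259 × 2450) = 1.166; exp(−1.166) = 0.3116.
C = 0.07084 × 0.3116 = 0.0221 kg/m³.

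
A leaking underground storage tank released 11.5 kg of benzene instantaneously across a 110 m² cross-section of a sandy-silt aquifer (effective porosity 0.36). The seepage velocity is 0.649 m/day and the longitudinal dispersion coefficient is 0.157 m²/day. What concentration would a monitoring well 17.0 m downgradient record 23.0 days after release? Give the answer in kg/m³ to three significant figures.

0.0320 kg/m³

For an instantaneous plane source, C(x,t) = M/(n_e·A·√(4πDt)) · exp(−(x−vt)²/(4Dt)), with n_e·A the pore (flow) area.
Plume center vt = 0.649 × 23.0 = 14.927 m, so the well at 17.0 m is 2.073 m downgradient of the peak.
√(4πDt) = 6.736 m, giving peak height M/(n_e·A·√(4πDt)) = 11.5/(0.36 × 110 × 6.736) = 0.04311 kg/m³.
(x−vt)²/(4Dt) = (2.073)²/(4 × 0.157 × 23.0) = 0.2975; exp(−0.2975) = 0.7427.
C = 0.04311 × 0.7427 = 0.0320 kg/m³.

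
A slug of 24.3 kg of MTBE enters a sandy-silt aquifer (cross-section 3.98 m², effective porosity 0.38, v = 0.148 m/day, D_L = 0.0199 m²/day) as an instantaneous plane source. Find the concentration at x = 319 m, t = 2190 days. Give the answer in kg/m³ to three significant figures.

For an instantaneous plane source, C(x,t) = M/(n_e·A·√(4πDt)) · exp(−(x−vt)²/(4Dt)), with n_e·A the pore (flow) area.
Plume center vt = 0.148 × 2190 = 324.12 m, so the well at 319 m is 5.12 m upgradient of the peak.
√(4πDt) = 23.40 m, giving peak height M/(n_e·A·√(4πDt)) = 24.3/(0.38 × 3.98 × 23.40) = 0.6866 kg/m³.
(x−vt)²/(4Dt) = (-5.12)²/(4 × 0.0199 × 2190) = 0.1504; exp(−0.1504) = 0.8604.
C = 0.6866 × 0.8604 = 0.591 kg/m³.

0.591 kg/m³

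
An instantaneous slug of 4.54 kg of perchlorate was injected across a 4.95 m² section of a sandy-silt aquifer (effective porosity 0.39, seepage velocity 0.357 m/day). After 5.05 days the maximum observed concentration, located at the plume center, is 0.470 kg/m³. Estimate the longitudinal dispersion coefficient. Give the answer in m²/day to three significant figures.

At the plume center C_max = M/(n_e·A·√(4πDt)), so D = M²/(4πt·(n_e·A·C_max)²).
n_e·A·C_max = 0.39 × 4.95 × 0.470 = 0.9073 kg/m.
D = 4.54²/(4π × 5.05 × 0.9073²) = 0.395 m²/day.

0.395 m²/day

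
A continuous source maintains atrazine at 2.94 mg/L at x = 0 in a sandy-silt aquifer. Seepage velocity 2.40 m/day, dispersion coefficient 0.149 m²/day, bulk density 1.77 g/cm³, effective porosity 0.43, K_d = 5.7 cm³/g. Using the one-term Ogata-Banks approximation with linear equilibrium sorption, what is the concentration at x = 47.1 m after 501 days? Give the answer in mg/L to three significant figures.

Retardation factor R = 1 + ρ_b·K_d/n = 1 + 1.77 × 5.7/0.43 = 24.46.
Sorption retards both mechanisms: v_R = v/R = 0.09812 m/day, D_R = D/R = 0.006092 m²/day.
v_R·t = 0.09812 × 501 = 49.15812 m; 2√(D_R t) = 3.494 m; argument = (47.1 − 49.15812)/3.494 = -0.5890.
C = C₀ × ½·erfc(-0.5890) = 2.94 × 0.7976 = 2.34 mg/L.

2.34 mg/L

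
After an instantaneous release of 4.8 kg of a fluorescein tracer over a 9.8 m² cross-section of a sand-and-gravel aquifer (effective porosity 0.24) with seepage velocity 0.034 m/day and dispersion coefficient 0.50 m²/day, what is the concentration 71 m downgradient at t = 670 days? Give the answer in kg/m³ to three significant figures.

0.00555 kg/m³

For an instantaneous plane source, C(x,t) = M/(n_e·A·√(4πDt)) · exp(−(x−vt)²/(4Dt)), with n_e·A the pore (flow) area.
Plume center vt = 0.034 × 670 = 22.78 m, so the well at 71 m is 48.22 m downgradient of the peak.
√(4πDt) = 64.88 m, giving peak height M/(n_e·A·√(4πDt)) = 4.8/(0.24 × 9.8 × 64.88) = 0.03146 kg/m³.
(x−vt)²/(4Dt) = (48.22)²/(4 × 0.50 × 670) = 1.735; exp(−1.735) = 0.1764.
C = 0.03146 × 0.1764 = 0.00555 kg/m³.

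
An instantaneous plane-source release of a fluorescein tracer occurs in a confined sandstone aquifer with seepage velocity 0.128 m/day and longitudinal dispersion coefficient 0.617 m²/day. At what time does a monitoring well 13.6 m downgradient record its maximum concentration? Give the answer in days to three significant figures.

For the 1D instantaneous-source solution, setting ∂C/∂t = 0 at fixed x gives v²t² + 2Dt − x² = 0, so t = (√(D² + v²x²) − D)/v².
√(D² + v²x²) = √(0.617² + 0.128² × 13.6²) = 1.847; v² = 0.016384.
t = (1.847 − 0.617)/0.016384 = 75.1 days (vs. the pure-advection estimate x/v = 106 d).

75.1 days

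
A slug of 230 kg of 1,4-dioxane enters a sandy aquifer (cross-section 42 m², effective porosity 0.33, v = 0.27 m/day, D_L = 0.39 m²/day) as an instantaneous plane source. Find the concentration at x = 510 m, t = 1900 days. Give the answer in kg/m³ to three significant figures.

For an instantaneous plane source, C(x,t) = M/(n_e·A·√(4πDt)) · exp(−(x−vt)²/(4Dt)), with n_e·A the pore (flow) area.
Plume center vt = 0.27 × 1900 = 513 m, so the well at 510 m is 3 m upgradient of the peak.
√(4πDt) = 96.50 m, giving peak height M/(n_e·A·√(4πDt)) = 230/(0.33 × 42 × 96.50) = 0.1720 kg/m³.
(x−vt)²/(4Dt) = (-3)²/(4 × 0.39 × 1900) = 0.003036; exp(−0.003036) = 0.9970.
C = 0.1720 × 0.9970 = 0.171 kg/m³.

0.171 kg/m³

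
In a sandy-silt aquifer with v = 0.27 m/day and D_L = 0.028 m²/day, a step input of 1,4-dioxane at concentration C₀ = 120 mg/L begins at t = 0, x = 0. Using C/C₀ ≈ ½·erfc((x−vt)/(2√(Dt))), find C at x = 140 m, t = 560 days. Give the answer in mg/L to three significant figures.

For a continuous step input, C/C₀ ≈ ½·erfc((x−vt)/(2√(Dt))).
vt = 0.27 × 560 = 151.2 m and 2√(Dt) = 2√(0.028 × 560) = 7.920 m.
Argument (x−vt)/(2√(Dt)) = (140 − 151.2)/7.920 = -1.414; ½·erfc(-1.414) = 0.9772.
C = 120 × 0.9772 = 117 mg/L.

117 mg/L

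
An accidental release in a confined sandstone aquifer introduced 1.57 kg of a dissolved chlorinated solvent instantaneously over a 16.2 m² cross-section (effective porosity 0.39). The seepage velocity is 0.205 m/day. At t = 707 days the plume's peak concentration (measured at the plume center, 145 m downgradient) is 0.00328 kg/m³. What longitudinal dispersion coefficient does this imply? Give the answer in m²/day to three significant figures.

0.646 m²/day

At the plume center C_max = M/(n_e·A·√(4πDt)), so D = M²/(4πt·(n_e·A·C_max)²).
n_e·A·C_max = 0.39 × 16.2 × 0.00328 = 0.02072 kg/m.
D = 1.57²/(4π × 707 × 0.02072²) = 0.646 m²/day.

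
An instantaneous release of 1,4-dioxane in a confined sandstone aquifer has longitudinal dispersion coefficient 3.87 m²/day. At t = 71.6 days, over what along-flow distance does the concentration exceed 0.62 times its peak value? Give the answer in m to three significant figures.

The plume is Gaussian with σ = √(2Dt) = √(2 × 3.87 × 71.6) = 23.54 m.
C/C_peak = exp(−Δx²/(2σ²)) = 0.62 ⇒ Δx = σ·√(−2 ln 0.62) = 23.54 × 0.9778 = 23.02 m.
Width = 2Δx = 46.0 m.

46.0 m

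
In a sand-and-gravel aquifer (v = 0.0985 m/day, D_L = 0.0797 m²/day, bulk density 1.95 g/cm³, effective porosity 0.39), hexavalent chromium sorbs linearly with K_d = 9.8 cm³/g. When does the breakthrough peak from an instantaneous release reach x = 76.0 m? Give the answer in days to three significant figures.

Retardation factor R = 1 + ρ_b·K_d/n = 1 + 1.95 × 9.8/0.39 = 50.00.
Sorption retards both mechanisms: v_R = v/R = 0.001970 m/day, D_R = D/R = 0.001594 m²/day.
Peak time from v_R²t² + 2D_R t − x² = 0: t = (√(D_R² + v_R²x²) − D_R)/v_R².
√(D_R² + v_R²x²) = √(0.001594² + 0.001970² × 76.0²) = 0.1497; v_R² = 3.881e-06.
t = (0.1497 − 0.001594)/3.881e-06 = 38200 days.

38200 days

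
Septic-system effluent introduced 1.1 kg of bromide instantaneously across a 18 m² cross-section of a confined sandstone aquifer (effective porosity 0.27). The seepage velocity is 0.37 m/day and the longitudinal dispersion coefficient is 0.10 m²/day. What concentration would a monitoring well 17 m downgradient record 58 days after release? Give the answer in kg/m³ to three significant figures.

0.0112 kg/m³

For an instantaneous plane source, C(x,t) = M/(n_e·A·√(4πDt)) · exp(−(x−vt)²/(4Dt)), with n_e·A the pore (flow) area.
Plume center vt = 0.37 × 58 = 21.46 m, so the well at 17 m is 4.46 m upgradient of the peak.
√(4πDt) = 8.537 m, giving peak height M/(n_e·A·√(4πDt)) = 1.1/(0.27 × 18 × 8.537) = 0.02651 kg/m³.
(x−vt)²/(4Dt) = (-4.46)²/(4 × 0.10 × 58) = 0.8574; exp(−0.8574) = 0.4243.
C = 0.02651 × 0.4243 = 0.0112 kg/m³.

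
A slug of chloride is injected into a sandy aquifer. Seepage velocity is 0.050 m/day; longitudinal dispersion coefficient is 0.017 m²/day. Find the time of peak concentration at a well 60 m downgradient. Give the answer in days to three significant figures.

For the 1D instantaneous-source solution, setting ∂C/∂t = 0 at fixed x gives v²t² + 2Dt − x² = 0, so t = (√(D² + v²x²) − D)/v².
√(D² + v²x²) = √(0.017² + 0.050² × 60²) = 3.000; v² = 0.0025.
t = (3.000 − 0.017)/0.0025 = 1190 days (vs. the pure-advection estimate x/v = 1200 d).

1190 days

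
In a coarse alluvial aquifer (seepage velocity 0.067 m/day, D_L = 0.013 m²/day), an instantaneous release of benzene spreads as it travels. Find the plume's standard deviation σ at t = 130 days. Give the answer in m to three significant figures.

1.84 m

Dispersive spreading gives a Gaussian with σ² = 2Dt; advection only shifts the center.
σ = √(2 × 0.013 × 130) = 1.84 m.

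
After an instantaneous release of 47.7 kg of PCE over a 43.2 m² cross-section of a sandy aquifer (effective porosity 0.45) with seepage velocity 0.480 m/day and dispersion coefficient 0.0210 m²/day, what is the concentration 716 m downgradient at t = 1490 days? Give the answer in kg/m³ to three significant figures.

0.123 kg/m³

For an instantaneous plane source, C(x,t) = M/(n_e·A·√(4πDt)) · exp(−(x−vt)²/(4Dt)), with n_e·A the pore (flow) area.
Plume center vt = 0.480 × 1490 = 715.2 m, so the well at 716 m is 0.8 m downgradient of the peak.
√(4πDt) = 19.83 m, giving peak height M/(n_e·A·√(4πDt)) = 47.7/(0.45 × 43.2 × 19.83) = 0.1237 kg/m³.
(x−vt)²/(4Dt) = (0.8)²/(4 × 0.0210 × 1490) = 0.005113; exp(−0.005113) = 0.9949.
C = 0.1237 × 0.9949 = 0.123 kg/m³.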